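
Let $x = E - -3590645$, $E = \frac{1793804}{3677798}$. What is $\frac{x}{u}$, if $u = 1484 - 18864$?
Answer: $- \frac{6602834396757}{31960064620} \approx -206.6$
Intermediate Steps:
$E = \frac{896902}{1838899}$ ($E = 1793804 \cdot \frac{1}{3677798} = \frac{896902}{1838899} \approx 0.48774$)
$x = \frac{6602834396757}{1838899}$ ($x = \frac{896902}{1838899} - -3590645 = \frac{896902}{1838899} + 3590645 = \frac{6602834396757}{1838899} \approx 3.5906 \cdot 10^{6}$)
$u = -17380$ ($u = 1484 - 18864 = -17380$)
$\frac{x}{u} = \frac{6602834396757}{1838899 \left(-17380\right)} = \frac{6602834396757}{1838899} \left(- \frac{1}{17380}\right) = - \frac{6602834396757}{31960064620}$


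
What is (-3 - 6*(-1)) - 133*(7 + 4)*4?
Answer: -5849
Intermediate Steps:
(-3 - 6*(-1)) - 133*(7 + 4)*4 = (-3 + 6) - 1463*4 = 3 - 133*44 = 3 - 5852 = -5849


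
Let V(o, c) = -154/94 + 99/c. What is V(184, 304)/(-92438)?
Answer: 18755/1320754144 ≈ 1.4200e-5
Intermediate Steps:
V(o, c) = -77/47 + 99/c (V(o, c) = -154*1/94 + 99/c = -77/47 + 99/c)
V(184, 304)/(-92438) = (-77/47 + 99/304)/(-92438) = (-77/47 + 99*(1/304))*(-1/92438) = (-77/47 + 99/304)*(-1/92438) = -18755/14288*(-1/92438) = 18755/1320754144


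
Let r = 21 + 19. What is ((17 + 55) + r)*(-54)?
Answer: -6048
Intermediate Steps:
r = 40
((17 + 55) + r)*(-54) = ((17 + 55) + 40)*(-54) = (72 + 40)*(-54) = 112*(-54) = -6048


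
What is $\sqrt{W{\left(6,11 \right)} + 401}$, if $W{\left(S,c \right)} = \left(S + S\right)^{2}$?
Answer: $\sqrt{545} \approx 23.345$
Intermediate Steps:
$W{\left(S,c \right)} = 4 S^{2}$ ($W{\left(S,c \right)} = \left(2 S\right)^{2} = 4 S^{2}$)
$\sqrt{W{\left(6,11 \right)} + 401} = \sqrt{4 \cdot 6^{2} + 401} = \sqrt{4 \cdot 36 + 401} = \sqrt{144 + 401} = \sqrt{545}$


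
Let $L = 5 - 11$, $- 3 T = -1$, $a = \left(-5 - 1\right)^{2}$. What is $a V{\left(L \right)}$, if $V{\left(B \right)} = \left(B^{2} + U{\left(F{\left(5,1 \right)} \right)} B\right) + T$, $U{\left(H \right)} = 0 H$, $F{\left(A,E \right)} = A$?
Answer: $1308$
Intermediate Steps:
$U{\left(H \right)} = 0$
$a = 36$ ($a = \left(-6\right)^{2} = 36$)
$T = \frac{1}{3}$ ($T = \left(- \frac{1}{3}\right) \left(-1\right) = \frac{1}{3} \approx 0.33333$)
$L = -6$
$V{\left(B \right)} = \frac{1}{3} + B^{2}$ ($V{\left(B \right)} = \left(B^{2} + 0 B\right) + \frac{1}{3} = \left(B^{2} + 0\right) + \frac{1}{3} = B^{2} + \frac{1}{3} = \frac{1}{3} + B^{2}$)
$a V{\left(L \right)} = 36 \left(\frac{1}{3} + \left(-6\right)^{2}\right) = 36 \left(\frac{1}{3} + 36\right) = 36 \cdot \frac{109}{3} = 1308$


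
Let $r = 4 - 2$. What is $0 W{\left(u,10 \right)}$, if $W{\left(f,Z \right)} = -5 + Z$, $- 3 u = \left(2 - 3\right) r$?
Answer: $0$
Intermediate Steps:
$r = 2$
$u = \frac{2}{3}$ ($u = - \frac{\left(2 - 3\right) 2}{3} = - \frac{\left(-1\right) 2}{3} = \left(- \frac{1}{3}\right) \left(-2\right) = \frac{2}{3} \approx 0.66667$)
$0 W{\left(u,10 \right)} = 0 \left(-5 + 10\right) = 0 \cdot 5 = 0$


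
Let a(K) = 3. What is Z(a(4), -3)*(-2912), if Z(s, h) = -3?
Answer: 8736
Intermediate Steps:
Z(a(4), -3)*(-2912) = -3*(-2912) = 8736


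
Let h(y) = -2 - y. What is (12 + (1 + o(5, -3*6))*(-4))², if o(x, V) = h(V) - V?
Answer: 16384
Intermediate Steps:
o(x, V) = -2 - 2*V (o(x, V) = (-2 - V) - V = -2 - 2*V)
(12 + (1 + o(5, -3*6))*(-4))² = (12 + (1 + (-2 - (-6)*6))*(-4))² = (12 + (1 + (-2 - 2*(-18)))*(-4))² = (12 + (1 + (-2 + 36))*(-4))² = (12 + (1 + 34)*(-4))² = (12 + 35*(-4))² = (12 - 140)² = (-128)² = 16384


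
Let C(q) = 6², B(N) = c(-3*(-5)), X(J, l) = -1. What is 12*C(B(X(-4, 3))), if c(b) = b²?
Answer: 432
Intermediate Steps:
B(N) = 225 (B(N) = (-3*(-5))² = 15² = 225)
C(q) = 36
12*C(B(X(-4, 3))) = 12*36 = 432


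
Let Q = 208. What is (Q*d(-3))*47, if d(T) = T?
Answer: -29328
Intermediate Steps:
(Q*d(-3))*47 = (208*(-3))*47 = -624*47 = -29328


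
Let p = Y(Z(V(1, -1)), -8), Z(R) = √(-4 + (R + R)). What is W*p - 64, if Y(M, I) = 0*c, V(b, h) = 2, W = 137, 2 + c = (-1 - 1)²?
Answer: -64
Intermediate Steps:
c = 2 (c = -2 + (-1 - 1)² = -2 + (-2)² = -2 + 4 = 2)
Z(R) = √(-4 + 2*R)
Y(M, I) = 0 (Y(M, I) = 0*2 = 0)
p = 0
W*p - 64 = 137*0 - 64 = 0 - 64 = -64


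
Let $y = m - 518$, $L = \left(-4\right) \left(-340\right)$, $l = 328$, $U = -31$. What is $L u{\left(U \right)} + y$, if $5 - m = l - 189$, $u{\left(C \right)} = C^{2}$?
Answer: $1306308$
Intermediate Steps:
$L = 1360$
$m = -134$ ($m = 5 - \left(328 - 189\right) = 5 - 139 = -134$)
$y = -652$ ($y = -134 - 518 = -652$)
$L u{\left(U \right)} + y = 1360 \left(-31\right)^{2} - 652 = 1360 \cdot 961 - 652 = 1306960 - 652 = 1306308$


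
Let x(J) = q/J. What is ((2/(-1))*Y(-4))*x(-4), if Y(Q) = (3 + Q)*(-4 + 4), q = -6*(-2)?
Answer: 0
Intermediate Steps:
q = 12
Y(Q) = 0 (Y(Q) = (3 + Q)*0 = 0)
x(J) = 12/J
((2/(-1))*Y(-4))*x(-4) = ((2/(-1))*0)*(12/(-4)) = ((2*(-1))*0)*(12*(-¼)) = -2*0*(-3) = 0*(-3) = 0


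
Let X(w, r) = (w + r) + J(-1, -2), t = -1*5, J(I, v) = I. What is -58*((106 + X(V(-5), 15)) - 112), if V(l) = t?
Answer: -174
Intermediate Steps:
t = -5
V(l) = -5
X(w, r) = -1 + r + w (X(w, r) = (w + r) - 1 = (r + w) - 1 = -1 + r + w)
-58*((106 + X(V(-5), 15)) - 112) = -58*((106 + (-1 + 15 - 5)) - 112) = -58*((106 + 9) - 112) = -58*(115 - 112) = -58*3 = -174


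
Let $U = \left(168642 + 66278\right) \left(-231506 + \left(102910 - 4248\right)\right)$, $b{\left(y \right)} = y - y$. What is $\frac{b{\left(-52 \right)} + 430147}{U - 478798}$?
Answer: $- \frac{430147}{31208191278} \approx -1.3783 \cdot 10^{-5}$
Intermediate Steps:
$b{\left(y \right)} = 0$
$U = -31207712480$ ($U = 234920 \left(-231506 + \left(102910 - 4248\right)\right) = 234920 \left(-231506 + 98662\right) = 234920 \left(-132844\right) = -31207712480$)
$\frac{b{\left(-52 \right)} + 430147}{U - 478798} = \frac{0 + 430147}{-31207712480 - 478798} = \frac{430147}{-31208191278} = 430147 \left(- \frac{1}{31208191278}\right) = - \frac{430147}{31208191278}$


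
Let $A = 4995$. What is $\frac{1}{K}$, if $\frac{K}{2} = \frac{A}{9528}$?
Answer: $\frac{1588}{1665} \approx 0.95375$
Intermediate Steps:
$K = \frac{1665}{1588}$ ($K = 2 \cdot \frac{4995}{9528} = 2 \cdot 4995 \cdot \frac{1}{9528} = 2 \cdot \frac{1665}{3176} = \frac{1665}{1588} \approx 1.0485$)
$\frac{1}{K} = \frac{1}{\frac{1665}{1588}} = \frac{1588}{1665}$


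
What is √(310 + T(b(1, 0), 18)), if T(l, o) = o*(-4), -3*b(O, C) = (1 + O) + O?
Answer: √238 ≈ 15.427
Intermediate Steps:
b(O, C) = -⅓ - 2*O/3 (b(O, C) = -((1 + O) + O)/3 = -(1 + 2*O)/3 = -⅓ - 2*O/3)
T(l, o) = -4*o
√(310 + T(b(1, 0), 18)) = √(310 - 4*18) = √(310 - 72) = √238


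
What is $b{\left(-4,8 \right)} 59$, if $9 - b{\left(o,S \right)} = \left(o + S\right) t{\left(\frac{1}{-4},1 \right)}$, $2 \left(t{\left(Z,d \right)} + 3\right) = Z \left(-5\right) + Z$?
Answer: $1121$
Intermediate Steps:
$t{\left(Z,d \right)} = -3 - 2 Z$ ($t{\left(Z,d \right)} = -3 + \frac{Z \left(-5\right) + Z}{2} = -3 + \frac{- 5 Z + Z}{2} = -3 + \frac{\left(-4\right) Z}{2} = -3 - 2 Z$)
$b{\left(o,S \right)} = 9 + \frac{5 S}{2} + \frac{5 o}{2}$ ($b{\left(o,S \right)} = 9 - \left(o + S\right) \left(-3 - \frac{2}{-4}\right) = 9 - \left(S + o\right) \left(-3 - - \frac{1}{2}\right) = 9 - \left(S + o\right) \left(-3 + \frac{1}{2}\right) = 9 - \left(S + o\right) \left(- \frac{5}{2}\right) = 9 - \left(- \frac{5 S}{2} - \frac{5 o}{2}\right) = 9 + \left(\frac{5 S}{2} + \frac{5 o}{2}\right) = 9 + \frac{5 S}{2} + \frac{5 o}{2}$)
$b{\left(-4,8 \right)} 59 = \left(9 + \frac{5}{2} \cdot 8 + \frac{5}{2} \left(-4\right)\right) 59 = \left(9 + 20 - 10\right) 59 = 19 \cdot 59 = 1121$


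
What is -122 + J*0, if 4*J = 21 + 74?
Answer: -122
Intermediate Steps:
J = 95/4 (J = (21 + 74)/4 = (¼)*95 = 95/4 ≈ 23.750)
-122 + J*0 = -122 + (95/4)*0 = -122 + 0 = -122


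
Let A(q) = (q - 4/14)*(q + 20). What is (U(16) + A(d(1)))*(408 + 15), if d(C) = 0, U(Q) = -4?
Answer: -28764/7 ≈ -4109.1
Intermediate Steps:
A(q) = (20 + q)*(-2/7 + q) (A(q) = (q - 4*1/14)*(20 + q) = (q - 2/7)*(20 + q) = (-2/7 + q)*(20 + q) = (20 + q)*(-2/7 + q))
(U(16) + A(d(1)))*(408 + 15) = (-4 + (-40/7 + 0² + (138/7)*0))*(408 + 15) = (-4 + (-40/7 + 0 + 0))*423 = (-4 - 40/7)*423 = -68/7*423 = -28764/7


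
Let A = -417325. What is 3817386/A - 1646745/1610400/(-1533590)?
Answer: -25140725541098237/2748439390523200 ≈ -9.1473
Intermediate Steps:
3817386/A - 1646745/1610400/(-1533590) = 3817386/(-417325) - 1646745/1610400/(-1533590) = 3817386*(-1/417325) - 1646745*1/1610400*(-1/1533590) = -3817386/417325 - 109783/107360*(-1/1533590) = -3817386/417325 + 109783/164646222400 = -25140725541098237/2748439390523200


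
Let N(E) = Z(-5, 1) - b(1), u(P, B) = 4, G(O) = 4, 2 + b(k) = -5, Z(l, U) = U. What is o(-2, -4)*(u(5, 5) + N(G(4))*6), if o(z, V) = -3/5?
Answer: -156/5 ≈ -31.200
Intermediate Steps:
b(k) = -7 (b(k) = -2 - 5 = -7)
o(z, V) = -⅗ (o(z, V) = -3*⅕ = -⅗)
N(E) = 8 (N(E) = 1 - 1*(-7) = 1 + 7 = 8)
o(-2, -4)*(u(5, 5) + N(G(4))*6) = -3*(4 + 8*6)/5 = -3*(4 + 48)/5 = -⅗*52 = -156/5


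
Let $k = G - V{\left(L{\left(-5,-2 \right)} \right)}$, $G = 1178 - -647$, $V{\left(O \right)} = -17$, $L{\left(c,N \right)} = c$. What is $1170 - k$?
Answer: $-672$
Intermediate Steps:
$G = 1825$ ($G = 1178 + 647 = 1825$)
$k = 1842$ ($k = 1825 - -17 = 1825 + 17 = 1842$)
$1170 - k = 1170 - 1842 = -672$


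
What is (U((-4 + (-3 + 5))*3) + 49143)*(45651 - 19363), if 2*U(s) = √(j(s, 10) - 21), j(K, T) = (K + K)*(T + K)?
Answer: 1291871184 + 13144*I*√69 ≈ 1.2919e+9 + 1.0918e+5*I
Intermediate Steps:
j(K, T) = 2*K*(K + T) (j(K, T) = (2*K)*(K + T) = 2*K*(K + T))
U(s) = √(-21 + 2*s*(10 + s))/2 (U(s) = √(2*s*(s + 10) - 21)/2 = √(2*s*(10 + s) - 21)/2 = √(-21 + 2*s*(10 + s))/2)
(U((-4 + (-3 + 5))*3) + 49143)*(45651 - 19363) = (√(-21 + 2*((-4 + (-3 + 5))*3)*(10 + (-4 + (-3 + 5))*3))/2 + 49143)*(45651 - 19363) = (√(-21 + 2*((-4 + 2)*3)*(10 + (-4 + 2)*3))/2 + 49143)*26288 = (√(-21 + 2*(-2*3)*(10 - 2*3))/2 + 49143)*26288 = (√(-21 + 2*(-6)*(10 - 6))/2 + 49143)*26288 = (√(-21 + 2*(-6)*4)/2 + 49143)*26288 = (√(-21 - 48)/2 + 49143)*26288 = (√(-69)/2 + 49143)*26288 = ((I*√69)/2 + 49143)*26288 = (I*√69/2 + 49143)*26288 = (49143 + I*√69/2)*26288 = 1291871184 + 13144*I*√69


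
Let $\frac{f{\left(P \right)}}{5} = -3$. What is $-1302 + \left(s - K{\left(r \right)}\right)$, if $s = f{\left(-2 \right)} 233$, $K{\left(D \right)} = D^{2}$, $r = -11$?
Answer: $-4918$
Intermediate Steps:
$f{\left(P \right)} = -15$ ($f{\left(P \right)} = 5 \left(-3\right) = -15$)
$s = -3495$ ($s = \left(-15\right) 233 = -3495$)
$-1302 + \left(s - K{\left(r \right)}\right) = -1302 - 3616 = -4918$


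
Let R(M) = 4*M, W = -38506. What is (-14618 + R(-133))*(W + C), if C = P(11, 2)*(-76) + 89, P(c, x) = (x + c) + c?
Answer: 609651150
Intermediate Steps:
P(c, x) = x + 2*c (P(c, x) = (c + x) + c = x + 2*c)
C = -1735 (C = (2 + 2*11)*(-76) + 89 = (2 + 22)*(-76) + 89 = 24*(-76) + 89 = -1824 + 89 = -1735)
(-14618 + R(-133))*(W + C) = (-14618 + 4*(-133))*(-38506 - 1735) = (-14618 - 532)*(-40241) = -15150*(-40241) = 609651150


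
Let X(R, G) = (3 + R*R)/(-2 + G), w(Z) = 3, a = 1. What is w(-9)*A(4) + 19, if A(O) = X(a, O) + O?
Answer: 37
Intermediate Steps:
X(R, G) = (3 + R²)/(-2 + G)
A(O) = O + 4/(-2 + O) (A(O) = (3 + 1²)/(-2 + O) + O = (3 + 1)/(-2 + O) + O = 4/(-2 + O) + O = O + 4/(-2 + O))
w(-9)*A(4) + 19 = 3*((4 + 4*(-2 + 4))/(-2 + 4)) + 19 = 3*((4 + 4*2)/2) + 19 = 3*((4 + 8)/2) + 19 = 3*((½)*12) + 19 = 3*6 + 19 = 18 + 19 = 37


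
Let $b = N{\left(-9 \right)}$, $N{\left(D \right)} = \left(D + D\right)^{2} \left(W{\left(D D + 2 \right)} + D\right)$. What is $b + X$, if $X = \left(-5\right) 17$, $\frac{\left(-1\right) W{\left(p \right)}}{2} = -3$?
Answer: $-1057$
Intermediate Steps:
$W{\left(p \right)} = 6$ ($W{\left(p \right)} = \left(-2\right) \left(-3\right) = 6$)
$N{\left(D \right)} = 4 D^{2} \left(6 + D\right)$ ($N{\left(D \right)} = \left(D + D\right)^{2} \left(6 + D\right) = \left(2 D\right)^{2} \left(6 + D\right) = 4 D^{2} \left(6 + D\right)$)
$b = -972$ ($b = 4 \left(-9\right)^{2} \left(6 - 9\right) = 4 \cdot 81 \left(-3\right) = -972$)
$X = -85$
$b + X = -972 - 85 = -1057$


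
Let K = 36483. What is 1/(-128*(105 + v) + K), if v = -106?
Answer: 1/36611 ≈ 2.7314e-5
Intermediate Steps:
1/(-128*(105 + v) + K) = 1/(-128*(105 - 106) + 36483) = 1/(-128*(-1) + 36483) = 1/(128 + 36483) = 1/36611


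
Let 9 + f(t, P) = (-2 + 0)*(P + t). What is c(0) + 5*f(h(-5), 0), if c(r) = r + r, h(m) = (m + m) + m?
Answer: 105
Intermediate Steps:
h(m) = 3*m (h(m) = 2*m + m = 3*m)
f(t, P) = -9 - 2*P - 2*t (f(t, P) = -9 + (-2 + 0)*(P + t) = -9 - 2*(P + t) = -9 + (-2*P - 2*t) = -9 - 2*P - 2*t)
c(r) = 2*r
c(0) + 5*f(h(-5), 0) = 2*0 + 5*(-9 - 2*0 - 6*(-5)) = 0 + 5*(-9 + 0 - 2*(-15)) = 0 + 5*(-9 + 0 + 30) = 0 + 5*21 = 0 + 105 = 105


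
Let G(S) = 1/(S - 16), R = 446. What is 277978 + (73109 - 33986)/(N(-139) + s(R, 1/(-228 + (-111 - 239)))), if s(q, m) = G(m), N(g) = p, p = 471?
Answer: 173021557315/622243 ≈ 2.7806e+5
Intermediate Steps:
N(g) = 471
G(S) = 1/(-16 + S)
s(q, m) = 1/(-16 + m)
277978 + (73109 - 33986)/(N(-139) + s(R, 1/(-228 + (-111 - 239)))) = 277978 + (73109 - 33986)/(471 + 1/(-16 + 1/(-228 + (-111 - 239)))) = 277978 + 39123/(471 + 1/(-16 + 1/(-228 - 350))) = 277978 + 39123/(471 + 1/(-16 + 1/(-578))) = 277978 + 39123/(471 + 1/(-16 - 1/578)) = 277978 + 39123/(471 + 1/(-9249/578)) = 277978 + 39123/(471 - 578/9249) = 277978 + 39123/(4355701/9249) = 277978 + 39123*(9249/4355701) = 277978 + 51692661/622243 = 173021557315/622243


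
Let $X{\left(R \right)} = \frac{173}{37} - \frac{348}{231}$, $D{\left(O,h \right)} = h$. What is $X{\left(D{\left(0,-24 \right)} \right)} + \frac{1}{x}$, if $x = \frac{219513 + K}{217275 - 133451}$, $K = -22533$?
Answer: $\frac{72048107}{20042715} \approx 3.5947$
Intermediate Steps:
$X{\left(R \right)} = \frac{9029}{2849}$ ($X{\left(R \right)} = 173 \cdot \frac{1}{37} - \frac{116}{77} = \frac{173}{37} - \frac{116}{77} = \frac{9029}{2849}$)
$x = \frac{49245}{20956}$ ($x = \frac{219513 - 22533}{217275 - 133451} = \frac{196980}{83824} = 196980 \cdot \frac{1}{83824} = \frac{49245}{20956} \approx 2.3499$)
$X{\left(D{\left(0,-24 \right)} \right)} + \frac{1}{x} = \frac{9029}{2849} + \frac{1}{\frac{49245}{20956}} = \frac{9029}{2849} + \frac{20956}{49245} = \frac{72048107}{20042715}$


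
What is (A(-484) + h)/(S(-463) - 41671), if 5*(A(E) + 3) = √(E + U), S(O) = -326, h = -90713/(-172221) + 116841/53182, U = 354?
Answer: 361485577/54950418021762 - I*√130/209985 ≈ 6.5784e-6 - 5.4298e-5*I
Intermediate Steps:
h = 3563824661/1308436746 (h = -90713*(-1/172221) + 116841*(1/53182) = 12959/24603 + 116841/53182 = 3563824661/1308436746 ≈ 2.7237)
A(E) = -3 + √(354 + E)/5 (A(E) = -3 + √(E + 354)/5 = -3 + √(354 + E)/5)
(A(-484) + h)/(S(-463) - 41671) = ((-3 + √(354 - 484)/5) + 3563824661/1308436746)/(-326 - 41671) = ((-3 + √(-130)/5) + 3563824661/1308436746)/(-41997) = ((-3 + (I*√130)/5) + 3563824661/1308436746)*(-1/41997) = ((-3 + I*√130/5) + 3563824661/1308436746)*(-1/41997) = (-361485577/1308436746 + I*√130/5)*(-1/41997) = 361485577/54950418021762 - I*√130/209985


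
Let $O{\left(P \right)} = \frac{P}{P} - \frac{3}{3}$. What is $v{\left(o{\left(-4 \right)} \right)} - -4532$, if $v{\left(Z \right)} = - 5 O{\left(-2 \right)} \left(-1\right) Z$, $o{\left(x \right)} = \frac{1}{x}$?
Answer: $4532$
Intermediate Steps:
$O{\left(P \right)} = 0$ ($O{\left(P \right)} = 1 - 1 = 0$)
$v{\left(Z \right)} = 0$ ($v{\left(Z \right)} = - 5 \cdot 0 \left(-1\right) Z = - 5 \cdot 0 Z = \left(-5\right) 0 = 0$)
$v{\left(o{\left(-4 \right)} \right)} - -4532 = 0 - -4532 = 0 + 4532 = 4532$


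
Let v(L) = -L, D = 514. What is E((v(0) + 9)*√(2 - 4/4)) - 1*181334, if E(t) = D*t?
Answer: -176708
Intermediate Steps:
E(t) = 514*t
E((v(0) + 9)*√(2 - 4/4)) - 1*181334 = 514*((-1*0 + 9)*√(2 - 4/4)) - 1*181334 = 514*((0 + 9)*√(2 - 4*¼)) - 181334 = 514*(9*√(2 - 1)) - 181334 = 514*(9*√1) - 181334 = 514*(9*1) - 181334 = 514*9 - 181334 = 4626 - 181334 = -176708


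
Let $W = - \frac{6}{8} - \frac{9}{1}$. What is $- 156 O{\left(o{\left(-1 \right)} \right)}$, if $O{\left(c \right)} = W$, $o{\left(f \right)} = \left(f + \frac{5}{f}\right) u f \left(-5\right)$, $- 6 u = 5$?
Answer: $1521$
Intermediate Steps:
$u = - \frac{5}{6}$ ($u = \left(- \frac{1}{6}\right) 5 = - \frac{5}{6} \approx -0.83333$)
$W = - \frac{39}{4}$ ($W = \left(-6\right) \frac{1}{8} - 9 = - \frac{3}{4} - 9 = - \frac{39}{4} \approx -9.75$)
$o{\left(f \right)} = - 5 f \left(- \frac{25}{6 f} - \frac{5 f}{6}\right)$ ($o{\left(f \right)} = \left(f + \frac{5}{f}\right) \left(- \frac{5}{6}\right) f \left(-5\right) = \left(- \frac{25}{6 f} - \frac{5 f}{6}\right) f \left(-5\right) = f \left(- \frac{25}{6 f} - \frac{5 f}{6}\right) \left(-5\right) = - 5 f \left(- \frac{25}{6 f} - \frac{5 f}{6}\right)$)
$O{\left(c \right)} = - \frac{39}{4}$
$- 156 O{\left(o{\left(-1 \right)} \right)} = \left(-156\right) \left(- \frac{39}{4}\right) = 1521$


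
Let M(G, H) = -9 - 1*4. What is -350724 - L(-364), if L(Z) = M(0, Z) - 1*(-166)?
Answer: -350877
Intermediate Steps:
M(G, H) = -13 (M(G, H) = -9 - 4 = -13)
L(Z) = 153 (L(Z) = -13 - 1*(-166) = -13 + 166 = 153)
-350724 - L(-364) = -350724 - 1*153 = -350724 - 153 = -350877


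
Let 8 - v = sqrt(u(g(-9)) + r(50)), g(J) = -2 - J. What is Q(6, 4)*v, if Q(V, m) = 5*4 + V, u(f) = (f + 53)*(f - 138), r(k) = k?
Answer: 208 - 26*I*sqrt(7810) ≈ 208.0 - 2297.7*I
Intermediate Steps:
u(f) = (-138 + f)*(53 + f) (u(f) = (53 + f)*(-138 + f) = (-138 + f)*(53 + f))
Q(V, m) = 20 + V
v = 8 - I*sqrt(7810) (v = 8 - sqrt((-7314 + (-2 - 1*(-9))**2 - 85*(-2 - 1*(-9))) + 50) = 8 - sqrt((-7314 + (-2 + 9)**2 - 85*(-2 + 9)) + 50) = 8 - sqrt((-7314 + 7**2 - 85*7) + 50) = 8 - sqrt((-7314 + 49 - 595) + 50) = 8 - sqrt(-7860 + 50) = 8 - sqrt(-7810) = 8 - I*sqrt(7810) ≈ 8.0 - 88.374*I)
Q(6, 4)*v = (20 + 6)*(8 - I*sqrt(7810)) = 26*(8 - I*sqrt(7810)) = 208 - 26*I*sqrt(7810)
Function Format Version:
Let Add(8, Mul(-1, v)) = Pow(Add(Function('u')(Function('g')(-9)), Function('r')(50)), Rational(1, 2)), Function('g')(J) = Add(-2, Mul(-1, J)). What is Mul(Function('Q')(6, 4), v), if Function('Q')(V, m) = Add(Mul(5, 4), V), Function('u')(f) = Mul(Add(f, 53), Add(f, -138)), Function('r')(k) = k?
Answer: Add(208, Mul(-26, I, Pow(7810, Rational(1, 2)))) ≈ Add(208.00, Mul(-2297.7, I))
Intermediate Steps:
Function('u')(f) = Mul(Add(-138, f), Add(53, f)) (Function('u')(f) = Mul(Add(53, f), Add(-138, f)) = Mul(Add(-138, f), Add(53, f)))
Function('Q')(V, m) = Add(20, V)
v = Add(8, Mul(-1, I, Pow(7810, Rational(1, 2)))) (v = Add(8, Mul(-1, Pow(Add(Add(-7314, Pow(Add(-2, Mul(-1, -9)), 2), Mul(-85, Add(-2, Mul(-1, -9)))), 50), Rational(1, 2)))) = Add(8, Mul(-1, Pow(Add(Add(-7314, Pow(Add(-2, 9), 2), Mul(-85, Add(-2, 9))), 50), Rational(1, 2)))) = Add(8, Mul(-1, Pow(Add(Add(-7314, Pow(7, 2), Mul(-85, 7)), 50), Rational(1, 2)))) = Add(8, Mul(-1, Pow(Add(Add(-7314, 49, -595), 50), Rational(1, 2)))) = Add(8, Mul(-1, Pow(Add(-7860, 50), Rational(1, 2)))) = Add(8, Mul(-1, Pow(-7810, Rational(1, 2)))) = Add(8, Mul(-1, Mul(I, Pow(7810, Rational(1, 2))))) = Add(8, Mul(-1, I, Pow(7810, Rational(1, 2)))) ≈ Add(8.0000, Mul(-88.374, I)))
Mul(Function('Q')(6, 4), v) = Mul(Add(20, 6), Add(8, Mul(-1, I, Pow(7810, Rational(1, 2))))) = Mul(26, Add(8, Mul(-1, I, Pow(7810, Rational(1, 2))))) = Add(208, Mul(-26, I, Pow(7810, Rational(1, 2))))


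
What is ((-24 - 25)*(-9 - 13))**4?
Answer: 1350439223056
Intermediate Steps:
((-24 - 25)*(-9 - 13))**4 = (-49*(-22))**4 = 1078**4 = 1350439223056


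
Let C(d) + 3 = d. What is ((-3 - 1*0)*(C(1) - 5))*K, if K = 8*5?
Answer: 840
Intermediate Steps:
C(d) = -3 + d
K = 40
((-3 - 1*0)*(C(1) - 5))*K = ((-3 - 1*0)*((-3 + 1) - 5))*40 = ((-3 + 0)*(-2 - 5))*40 = -3*(-7)*40 = 21*40 = 840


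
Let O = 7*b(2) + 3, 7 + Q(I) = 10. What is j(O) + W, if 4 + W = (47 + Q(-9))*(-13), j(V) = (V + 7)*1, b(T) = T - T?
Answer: -644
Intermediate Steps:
b(T) = 0
Q(I) = 3 (Q(I) = -7 + 10 = 3)
O = 3 (O = 7*0 + 3 = 0 + 3 = 3)
j(V) = 7 + V (j(V) = (7 + V)*1 = 7 + V)
W = -654 (W = -4 + (47 + 3)*(-13) = -4 + 50*(-13) = -4 - 650 = -654)
j(O) + W = (7 + 3) - 654 = 10 - 654 = -644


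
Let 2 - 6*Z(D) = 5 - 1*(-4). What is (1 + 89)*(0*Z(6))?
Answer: 0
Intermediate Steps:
Z(D) = -7/6 (Z(D) = ⅓ - (5 - 1*(-4))/6 = ⅓ - (5 + 4)/6 = ⅓ - ⅙*9 = ⅓ - 3/2 = -7/6)
(1 + 89)*(0*Z(6)) = (1 + 89)*(0*(-7/6)) = 90*0 = 0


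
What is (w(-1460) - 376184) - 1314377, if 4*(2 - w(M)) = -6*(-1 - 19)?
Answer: -1690589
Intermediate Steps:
w(M) = -28 (w(M) = 2 - (-3)*(-1 - 19)/2 = 2 - (-3)*(-20)/2 = 2 - 1/4*120 = 2 - 30 = -28)
(w(-1460) - 376184) - 1314377 = (-28 - 376184) - 1314377 = -376212 - 1314377 = -1690589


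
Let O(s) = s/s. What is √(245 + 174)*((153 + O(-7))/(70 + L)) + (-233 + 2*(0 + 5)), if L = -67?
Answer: -223 + 154*√419/3 ≈ 827.77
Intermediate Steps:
O(s) = 1
√(245 + 174)*((153 + O(-7))/(70 + L)) + (-233 + 2*(0 + 5)) = √(245 + 174)*((153 + 1)/(70 - 67)) + (-233 + 2*(0 + 5)) = √419*(154/3) + (-233 + 2*5) = √419*(154*(⅓)) + (-233 + 10) = √419*(154/3) - 223 = 154*√419/3 - 223 = -223 + 154*√419/3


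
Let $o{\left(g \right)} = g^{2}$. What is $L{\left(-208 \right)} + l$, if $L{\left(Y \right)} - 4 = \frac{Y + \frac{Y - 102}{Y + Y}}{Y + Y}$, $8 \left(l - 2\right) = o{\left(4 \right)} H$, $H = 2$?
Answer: $\frac{908389}{86528} \approx 10.498$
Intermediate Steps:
$l = 6$ ($l = 2 + \frac{4^{2} \cdot 2}{8} = 2 + \frac{16 \cdot 2}{8} = 2 + \frac{1}{8} \cdot 32 = 2 + 4 = 6$)
$L{\left(Y \right)} = 4 + \frac{Y + \frac{-102 + Y}{2 Y}}{2 Y}$ ($L{\left(Y \right)} = 4 + \frac{Y + \frac{Y - 102}{Y + Y}}{Y + Y} = 4 + \frac{Y + \frac{-102 + Y}{2 Y}}{2 Y}$)
$L{\left(-208 \right)} + l = \frac{-102 - 208 + 18 \left(-208\right)^{2}}{4 \cdot 43264} + 6 = \frac{1}{4} \cdot \frac{1}{43264} \left(-102 - 208 + 18 \cdot 43264\right) + 6 = \frac{1}{4} \cdot \frac{1}{43264} \left(-102 - 208 + 778752\right) + 6 = \frac{1}{4} \cdot \frac{1}{43264} \cdot 778442 + 6 = \frac{389221}{86528} + 6 = \frac{908389}{86528}$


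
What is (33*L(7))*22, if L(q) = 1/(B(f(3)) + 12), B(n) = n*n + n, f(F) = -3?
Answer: 121/3 ≈ 40.333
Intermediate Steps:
B(n) = n + n² (B(n) = n² + n = n + n²)
L(q) = 1/18 (L(q) = 1/(-3*(1 - 3) + 12) = 1/(-3*(-2) + 12) = 1/(6 + 12) = 1/18)
(33*L(7))*22 = (33*(1/18))*22 = (11/6)*22 = 121/3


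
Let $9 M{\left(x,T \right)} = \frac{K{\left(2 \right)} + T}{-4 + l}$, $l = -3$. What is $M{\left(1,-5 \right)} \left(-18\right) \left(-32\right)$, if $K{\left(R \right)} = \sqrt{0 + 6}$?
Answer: $\frac{320}{7} - \frac{64 \sqrt{6}}{7} \approx 23.319$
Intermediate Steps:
$K{\left(R \right)} = \sqrt{6}$
$M{\left(x,T \right)} = - \frac{T}{63} - \frac{\sqrt{6}}{63}$ ($M{\left(x,T \right)} = \frac{\left(\sqrt{6} + T\right) \frac{1}{-4 - 3}}{9} = \frac{\left(T + \sqrt{6}\right) \frac{1}{-7}}{9} = \frac{\left(T + \sqrt{6}\right) \left(- \frac{1}{7}\right)}{9} = \frac{- \frac{T}{7} - \frac{\sqrt{6}}{7}}{9} = - \frac{T}{63} - \frac{\sqrt{6}}{63}$)
$M{\left(1,-5 \right)} \left(-18\right) \left(-32\right) = \left(\left(- \frac{1}{63}\right) \left(-5\right) - \frac{\sqrt{6}}{63}\right) \left(-18\right) \left(-32\right) = \left(\frac{5}{63} - \frac{\sqrt{6}}{63}\right) \left(-18\right) \left(-32\right) = \left(- \frac{10}{7} + \frac{2 \sqrt{6}}{7}\right) \left(-32\right) = \frac{320}{7} - \frac{64 \sqrt{6}}{7}$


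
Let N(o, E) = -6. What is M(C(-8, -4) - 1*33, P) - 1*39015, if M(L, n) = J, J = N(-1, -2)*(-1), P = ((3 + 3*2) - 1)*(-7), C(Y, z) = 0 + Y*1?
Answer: -39009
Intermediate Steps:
C(Y, z) = Y (C(Y, z) = 0 + Y = Y)
P = -56 (P = ((3 + 6) - 1)*(-7) = (9 - 1)*(-7) = 8*(-7) = -56)
J = 6 (J = -6*(-1) = 6)
M(L, n) = 6
M(C(-8, -4) - 1*33, P) - 1*39015 = 6 - 1*39015 = 6 - 39015 = -39009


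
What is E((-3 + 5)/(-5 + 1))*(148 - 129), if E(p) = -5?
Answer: -95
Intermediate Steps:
E((-3 + 5)/(-5 + 1))*(148 - 129) = -5*(148 - 129) = -5*19 = -95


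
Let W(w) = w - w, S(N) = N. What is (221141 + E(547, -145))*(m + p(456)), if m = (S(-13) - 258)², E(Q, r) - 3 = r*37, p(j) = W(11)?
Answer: 15847025539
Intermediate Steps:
W(w) = 0
p(j) = 0
E(Q, r) = 3 + 37*r (E(Q, r) = 3 + r*37 = 3 + 37*r)
m = 73441 (m = (-13 - 258)² = (-271)² = 73441)
(221141 + E(547, -145))*(m + p(456)) = (221141 + (3 + 37*(-145)))*(73441 + 0) = (221141 + (3 - 5365))*73441 = (221141 - 5362)*73441 = 215779*73441 = 15847025539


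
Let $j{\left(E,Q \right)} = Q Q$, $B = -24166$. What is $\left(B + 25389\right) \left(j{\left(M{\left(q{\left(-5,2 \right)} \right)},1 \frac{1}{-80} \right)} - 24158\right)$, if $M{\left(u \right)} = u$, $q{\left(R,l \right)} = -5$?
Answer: $- \frac{189089496377}{6400} \approx -2.9545 \cdot 10^{7}$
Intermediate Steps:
$j{\left(E,Q \right)} = Q^{2}$
$\left(B + 25389\right) \left(j{\left(M{\left(q{\left(-5,2 \right)} \right)},1 \frac{1}{-80} \right)} - 24158\right) = \left(-24166 + 25389\right) \left(\left(1 \frac{1}{-80}\right)^{2} - 24158\right) = 1223 \left(\left(1 \left(- \frac{1}{80}\right)\right)^{2} - 24158\right) = 1223 \left(\left(- \frac{1}{80}\right)^{2} - 24158\right) = 1223 \left(\frac{1}{6400} - 24158\right) = 1223 \left(- \frac{154611199}{6400}\right) = - \frac{189089496377}{6400}$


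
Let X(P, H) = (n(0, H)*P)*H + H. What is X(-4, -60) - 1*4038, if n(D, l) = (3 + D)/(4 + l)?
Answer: -28776/7 ≈ -4110.9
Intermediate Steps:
n(D, l) = (3 + D)/(4 + l)
X(P, H) = H + 3*H*P/(4 + H) (X(P, H) = (((3 + 0)/(4 + H))*P)*H + H = ((3/(4 + H))*P)*H + H = (3*P/(4 + H))*H + H = 3*H*P/(4 + H) + H = H + 3*H*P/(4 + H))
X(-4, -60) - 1*4038 = -60*(4 - 60 + 3*(-4))/(4 - 60) - 1*4038 = -60*(4 - 60 - 12)/(-56) - 4038 = -60*(-1/56)*(-68) - 4038 = -510/7 - 4038 = -28776/7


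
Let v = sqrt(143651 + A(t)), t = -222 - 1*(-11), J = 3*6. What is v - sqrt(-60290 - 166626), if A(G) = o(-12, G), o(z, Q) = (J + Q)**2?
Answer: 30*sqrt(201) - 2*I*sqrt(56729) ≈ 425.32 - 476.36*I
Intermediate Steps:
J = 18
t = -211 (t = -222 + 11 = -211)
o(z, Q) = (18 + Q)**2
A(G) = (18 + G)**2
v = 30*sqrt(201) (v = sqrt(143651 + (18 - 211)**2) = sqrt(143651 + (-193)**2) = sqrt(143651 + 37249) = sqrt(180900) = 30*sqrt(201) ≈ 425.32)
v - sqrt(-60290 - 166626) = 30*sqrt(201) - sqrt(-60290 - 166626) = 30*sqrt(201) - sqrt(-226916) = 30*sqrt(201) - 2*I*sqrt(56729)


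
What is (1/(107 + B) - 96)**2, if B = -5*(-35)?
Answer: 732839041/79524 ≈ 9215.3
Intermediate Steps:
B = 175
(1/(107 + B) - 96)**2 = (1/(107 + 175) - 96)**2 = (1/282 - 96)**2 = (-27071/282)**2 = 732839041/79524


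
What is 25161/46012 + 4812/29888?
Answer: 60838857/85950416 ≈ 0.70784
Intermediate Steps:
25161/46012 + 4812/29888 = 25161*(1/46012) + 4812*(1/29888) = 25161/46012 + 1203/7472 = 60838857/85950416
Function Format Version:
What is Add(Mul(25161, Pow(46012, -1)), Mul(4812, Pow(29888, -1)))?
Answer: Rational(60838857, 85950416) ≈ 0.70784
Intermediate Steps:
Add(Mul(25161, Pow(46012, -1)), Mul(4812, Pow(29888, -1))) = Add(Mul(25161, Rational(1, 46012)), Mul(4812, Rational(1, 29888))) = Add(Rational(25161, 46012), Rational(1203, 7472)) = Rational(60838857, 85950416)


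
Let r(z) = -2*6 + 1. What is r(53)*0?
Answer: 0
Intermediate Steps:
r(z) = -11 (r(z) = -12 + 1 = -11)
r(53)*0 = -11*0 = 0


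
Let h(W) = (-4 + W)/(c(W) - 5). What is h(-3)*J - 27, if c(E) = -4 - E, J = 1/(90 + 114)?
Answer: -33041/1224 ≈ -26.994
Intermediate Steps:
J = 1/204 ≈ 0.0049020
h(W) = (-4 + W)/(-9 - W) (h(W) = (-4 + W)/((-4 - W) - 5) = (-4 + W)/(-9 - W))
h(-3)*J - 27 = ((4 - 1*(-3))/(9 - 3))*(1/204) - 27 = ((4 + 3)/6)*(1/204) - 27 = ((⅙)*7)*(1/204) - 27 = (7/6)*(1/204) - 27 = 7/1224 - 27 = -33041/1224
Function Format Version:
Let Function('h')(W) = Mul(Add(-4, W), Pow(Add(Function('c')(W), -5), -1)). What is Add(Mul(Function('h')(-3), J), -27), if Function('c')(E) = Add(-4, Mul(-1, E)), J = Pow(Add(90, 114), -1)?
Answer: Rational(-33041, 1224) ≈ -26.994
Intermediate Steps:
J = Rational(1, 204) (J = Pow(204, -1) = Rational(1, 204) ≈ 0.0049020)
Function('h')(W) = Mul(Pow(Add(-9, Mul(-1, W)), -1), Add(-4, W)) (Function('h')(W) = Mul(Add(-4, W), Pow(Add(Add(-4, Mul(-1, W)), -5), -1)) = Mul(Add(-4, W), Pow(Add(-9, Mul(-1, W)), -1)) = Mul(Pow(Add(-9, Mul(-1, W)), -1), Add(-4, W)))
Add(Mul(Function('h')(-3), J), -27) = Add(Mul(Mul(Pow(Add(9, -3), -1), Add(4, Mul(-1, -3))), Rational(1, 204)), -27) = Add(Mul(Mul(Pow(6, -1), Add(4, 3)), Rational(1, 204)), -27) = Add(Mul(Mul(Rational(1, 6), 7), Rational(1, 204)), -27) = Add(Mul(Rational(7, 6), Rational(1, 204)), -27) = Add(Rational(7, 1224), -27) = Rational(-33041, 1224)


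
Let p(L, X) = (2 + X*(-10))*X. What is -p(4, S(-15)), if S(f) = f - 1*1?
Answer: 2592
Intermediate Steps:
S(f) = -1 + f (S(f) = f - 1 = -1 + f)
p(L, X) = X*(2 - 10*X) (p(L, X) = (2 - 10*X)*X = X*(2 - 10*X))
-p(4, S(-15)) = -2*(-1 - 15)*(1 - 5*(-1 - 15)) = -2*(-16)*(1 - 5*(-16)) = -2*(-16)*(1 + 80) = -2*(-16)*81 = -1*(-2592) = 2592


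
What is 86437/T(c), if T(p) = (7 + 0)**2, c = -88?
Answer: 86437/49 ≈ 1764.0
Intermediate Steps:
T(p) = 49 (T(p) = 7**2 = 49)
86437/T(c) = 86437/49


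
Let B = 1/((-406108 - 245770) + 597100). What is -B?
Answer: 1/54778 ≈ 1.8255e-5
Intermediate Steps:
B = -1/54778 (B = 1/(-651878 + 597100) = 1/(-54778) = -1/54778 ≈ -1.8255e-5)
-B = -1*(-1/54778) = 1/54778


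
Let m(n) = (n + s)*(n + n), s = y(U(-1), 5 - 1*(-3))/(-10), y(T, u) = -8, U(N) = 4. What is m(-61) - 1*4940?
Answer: 12022/5 ≈ 2404.4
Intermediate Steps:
s = 4/5 (s = -8/(-10) = -8*(-1/10) = 4/5 ≈ 0.80000)
m(n) = 2*n*(4/5 + n) (m(n) = (n + 4/5)*(n + n) = (4/5 + n)*(2*n) = 2*n*(4/5 + n))
m(-61) - 1*4940 = (2/5)*(-61)*(4 + 5*(-61)) - 1*4940 = (2/5)*(-61)*(4 - 305) - 4940 = (2/5)*(-61)*(-301) - 4940 = 36722/5 - 4940 = 12022/5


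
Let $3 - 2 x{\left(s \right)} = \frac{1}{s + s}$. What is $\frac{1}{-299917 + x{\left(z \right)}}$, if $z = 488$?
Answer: $- \frac{1952}{585435057} \approx -3.3343 \cdot 10^{-6}$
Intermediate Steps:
$x{\left(s \right)} = \frac{3}{2} - \frac{1}{4 s}$ ($x{\left(s \right)} = \frac{3}{2} - \frac{1}{2 \left(s + s\right)} = \frac{3}{2} - \frac{1}{2 \cdot 2 s} = \frac{3}{2} - \frac{\frac{1}{2} \frac{1}{s}}{2} = \frac{3}{2} - \frac{1}{4 s}$)
$\frac{1}{-299917 + x{\left(z \right)}} = \frac{1}{-299917 + \frac{-1 + 6 \cdot 488}{4 \cdot 488}} = \frac{1}{-299917 + \frac{1}{4} \cdot \frac{1}{488} \left(-1 + 2928\right)} = \frac{1}{-299917 + \frac{1}{4} \cdot \frac{1}{488} \cdot 2927} = \frac{1}{-299917 + \frac{2927}{1952}} = \frac{1}{- \frac{585435057}{1952}} = - \frac{1952}{585435057}$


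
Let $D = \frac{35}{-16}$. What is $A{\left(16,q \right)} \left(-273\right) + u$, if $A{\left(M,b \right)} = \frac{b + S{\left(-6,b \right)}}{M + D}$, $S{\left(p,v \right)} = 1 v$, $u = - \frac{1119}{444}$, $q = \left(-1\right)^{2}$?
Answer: $- \frac{105797}{2516} \approx -42.05$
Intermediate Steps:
$q = 1$
$u = - \frac{373}{148}$ ($u = \left(-1119\right) \frac{1}{444} = - \frac{373}{148} \approx -2.5203$)
$S{\left(p,v \right)} = v$
$D = - \frac{35}{16}$ ($D = 35 \left(- \frac{1}{16}\right) = - \frac{35}{16} \approx -2.1875$)
$A{\left(M,b \right)} = \frac{2 b}{- \frac{35}{16} + M}$ ($A{\left(M,b \right)} = \frac{b + b}{M - \frac{35}{16}} = \frac{2 b}{- \frac{35}{16} + M}$)
$A{\left(16,q \right)} \left(-273\right) + u = 32 \cdot 1 \frac{1}{-35 + 16 \cdot 16} \left(-273\right) - \frac{373}{148} = 32 \cdot 1 \frac{1}{-35 + 256} \left(-273\right) - \frac{373}{148} = 32 \cdot 1 \cdot \frac{1}{221} \left(-273\right) - \frac{373}{148} = \frac{32}{221} \left(-273\right) - \frac{373}{148} = - \frac{672}{17} - \frac{373}{148} = - \frac{105797}{2516}$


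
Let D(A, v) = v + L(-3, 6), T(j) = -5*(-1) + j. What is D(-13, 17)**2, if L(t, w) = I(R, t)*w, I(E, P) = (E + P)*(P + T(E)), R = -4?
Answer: 10201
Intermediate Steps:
T(j) = 5 + j
I(E, P) = (E + P)*(5 + E + P) (I(E, P) = (E + P)*(P + (5 + E)) = (E + P)*(5 + E + P))
L(t, w) = w*(-4 + t**2 - 3*t) (L(t, w) = (t**2 - 4*t - 4*(5 - 4) + t*(5 - 4))*w = (t**2 - 4*t - 4*1 + t*1)*w = (t**2 - 4*t - 4 + t)*w = (-4 + t**2 - 3*t)*w = w*(-4 + t**2 - 3*t))
D(A, v) = 84 + v (D(A, v) = v + 6*(-4 + (-3)**2 - 3*(-3)) = v + 6*(-4 + 9 + 9) = v + 6*14 = v + 84 = 84 + v)
D(-13, 17)**2 = (84 + 17)**2 = 101**2 = 10201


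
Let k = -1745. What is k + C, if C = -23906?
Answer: -25651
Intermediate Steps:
k + C = -1745 - 23906 = -25651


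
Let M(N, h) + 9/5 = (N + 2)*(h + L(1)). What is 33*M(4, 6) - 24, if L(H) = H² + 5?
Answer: 11463/5 ≈ 2292.6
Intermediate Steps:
L(H) = 5 + H²
M(N, h) = -9/5 + (2 + N)*(6 + h) (M(N, h) = -9/5 + (N + 2)*(h + (5 + 1²)) = -9/5 + (2 + N)*(h + (5 + 1)) = -9/5 + (2 + N)*(h + 6) = -9/5 + (2 + N)*(6 + h))
33*M(4, 6) - 24 = 33*(51/5 + 2*6 + 6*4 + 4*6) - 24 = 33*(51/5 + 12 + 24 + 24) - 24 = 33*(351/5) - 24 = 11583/5 - 24 = 11463/5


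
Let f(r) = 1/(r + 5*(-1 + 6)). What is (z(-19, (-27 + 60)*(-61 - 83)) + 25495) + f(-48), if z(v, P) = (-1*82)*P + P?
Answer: 9439360/23 ≈ 4.1041e+5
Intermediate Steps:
z(v, P) = -81*P (z(v, P) = -82*P + P = -81*P)
f(r) = 1/(25 + r) (f(r) = 1/(r + 5*5) = 1/(r + 25) = 1/(25 + r))
(z(-19, (-27 + 60)*(-61 - 83)) + 25495) + f(-48) = (-81*(-27 + 60)*(-61 - 83) + 25495) + 1/(25 - 48) = (-2673*(-144) + 25495) + 1/(-23) = (-81*(-4752) + 25495) - 1/23 = (384912 + 25495) - 1/23 = 410407 - 1/23 = 9439360/23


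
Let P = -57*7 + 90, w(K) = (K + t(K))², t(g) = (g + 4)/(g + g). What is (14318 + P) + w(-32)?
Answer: 3841329/256 ≈ 15005.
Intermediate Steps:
t(g) = (4 + g)/(2*g) (t(g) = (4 + g)/((2*g)) = (4 + g)*(1/(2*g)) = (4 + g)/(2*g))
w(K) = (K + (4 + K)/(2*K))²
P = -309 (P = -399 + 90 = -309)
(14318 + P) + w(-32) = (14318 - 309) + (¼)*(4 - 32 + 2*(-32)²)²/(-32)² = 14009 + (¼)*(1/1024)*(4 - 32 + 2*1024)² = 14009 + (¼)*(1/1024)*(4 - 32 + 2048)² = 14009 + (¼)*(1/1024)*2020² = 14009 + (¼)*(1/1024)*4080400 = 14009 + 255025/256 = 3841329/256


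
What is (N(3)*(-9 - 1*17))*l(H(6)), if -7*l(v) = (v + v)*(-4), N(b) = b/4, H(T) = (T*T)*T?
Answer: -33696/7 ≈ -4813.7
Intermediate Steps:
H(T) = T³ (H(T) = T²*T = T³)
N(b) = b/4 (N(b) = b*(¼) = b/4)
l(v) = 8*v/7 (l(v) = -(v + v)*(-4)/7 = -2*v*(-4)/7 = -(-8)*v/7 = 8*v/7)
(N(3)*(-9 - 1*17))*l(H(6)) = (((¼)*3)*(-9 - 1*17))*((8/7)*6³) = (3*(-9 - 17)/4)*((8/7)*216) = ((¾)*(-26))*(1728/7) = -39/2*1728/7 = -33696/7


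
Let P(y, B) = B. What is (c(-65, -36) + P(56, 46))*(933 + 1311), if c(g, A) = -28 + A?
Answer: -40392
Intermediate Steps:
(c(-65, -36) + P(56, 46))*(933 + 1311) = ((-28 - 36) + 46)*(933 + 1311) = (-64 + 46)*2244 = -18*2244 = -40392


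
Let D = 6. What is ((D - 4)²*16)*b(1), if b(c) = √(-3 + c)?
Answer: 64*I*√2 ≈ 90.51*I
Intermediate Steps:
((D - 4)²*16)*b(1) = ((6 - 4)²*16)*√(-3 + 1) = (2²*16)*√(-2) = (4*16)*(I*√2) = 64*(I*√2) = 64*I*√2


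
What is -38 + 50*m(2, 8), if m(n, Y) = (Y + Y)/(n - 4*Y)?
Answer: -194/3 ≈ -64.667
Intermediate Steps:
m(n, Y) = 2*Y/(n - 4*Y) (m(n, Y) = (2*Y)/(n - 4*Y) = 2*Y/(n - 4*Y))
-38 + 50*m(2, 8) = -38 + 50*(2*8/(2 - 4*8)) = -38 + 50*(2*8/(2 - 32)) = -38 + 50*(2*8/(-30)) = -38 + 50*(2*8*(-1/30)) = -38 + 50*(-8/15) = -38 - 80/3 = -194/3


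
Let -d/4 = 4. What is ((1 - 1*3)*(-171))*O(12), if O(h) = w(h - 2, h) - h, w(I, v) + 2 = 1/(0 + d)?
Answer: -38475/8 ≈ -4809.4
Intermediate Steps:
d = -16 (d = -4*4 = -16)
w(I, v) = -33/16 (w(I, v) = -2 + 1/(0 - 16) = -2 + 1/(-16) = -2 - 1/16 = -33/16)
O(h) = -33/16 - h
((1 - 1*3)*(-171))*O(12) = ((1 - 1*3)*(-171))*(-33/16 - 1*12) = ((1 - 3)*(-171))*(-33/16 - 12) = -2*(-171)*(-225/16) = 342*(-225/16) = -38475/8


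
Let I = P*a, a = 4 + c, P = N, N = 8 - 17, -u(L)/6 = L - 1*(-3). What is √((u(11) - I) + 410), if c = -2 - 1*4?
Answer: 2*√77 ≈ 17.550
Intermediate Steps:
u(L) = -18 - 6*L (u(L) = -6*(L - 1*(-3)) = -6*(L + 3) = -6*(3 + L) = -18 - 6*L)
N = -9
P = -9
c = -6 (c = -2 - 4 = -6)
a = -2 (a = 4 - 6 = -2)
I = 18 (I = -9*(-2) = 18)
√((u(11) - I) + 410) = √(((-18 - 6*11) - 1*18) + 410) = √(((-18 - 66) - 18) + 410) = √((-84 - 18) + 410) = √(-102 + 410) = √308 = 2*√77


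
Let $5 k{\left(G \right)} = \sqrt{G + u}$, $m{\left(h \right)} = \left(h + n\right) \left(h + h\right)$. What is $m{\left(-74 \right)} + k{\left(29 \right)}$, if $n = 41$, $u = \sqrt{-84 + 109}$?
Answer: $4884 + \frac{\sqrt{34}}{5} \approx 4885.2$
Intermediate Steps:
$u = 5$ ($u = \sqrt{25} = 5$)
$m{\left(h \right)} = 2 h \left(41 + h\right)$ ($m{\left(h \right)} = \left(h + 41\right) \left(h + h\right) = \left(41 + h\right) 2 h = 2 h \left(41 + h\right)$)
$k{\left(G \right)} = \frac{\sqrt{5 + G}}{5}$ ($k{\left(G \right)} = \frac{\sqrt{G + 5}}{5} = \frac{\sqrt{5 + G}}{5}$)
$m{\left(-74 \right)} + k{\left(29 \right)} = 2 \left(-74\right) \left(41 - 74\right) + \frac{\sqrt{5 + 29}}{5} = 2 \left(-74\right) \left(-33\right) + \frac{\sqrt{34}}{5} = 4884 + \frac{\sqrt{34}}{5}$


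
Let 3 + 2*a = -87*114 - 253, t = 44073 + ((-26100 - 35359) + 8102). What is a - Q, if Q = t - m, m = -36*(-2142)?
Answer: 81309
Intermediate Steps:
t = -9284 (t = 44073 + (-61459 + 8102) = 44073 - 53357 = -9284)
m = 77112
a = -5087 (a = -3/2 + (-87*114 - 253)/2 = -3/2 + (-9918 - 253)/2 = -3/2 + (½)*(-10171) = -3/2 - 10171/2 = -5087)
Q = -86396 (Q = -9284 - 1*77112 = -9284 - 77112 = -86396)
a - Q = -5087 - 1*(-86396) = -5087 + 86396 = 81309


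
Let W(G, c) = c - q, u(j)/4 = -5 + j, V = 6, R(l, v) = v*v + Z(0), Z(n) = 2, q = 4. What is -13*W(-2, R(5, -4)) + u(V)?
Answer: -178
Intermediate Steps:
R(l, v) = 2 + v**2 (R(l, v) = v*v + 2 = v**2 + 2 = 2 + v**2)
u(j) = -20 + 4*j (u(j) = 4*(-5 + j) = -20 + 4*j)
W(G, c) = -4 + c (W(G, c) = c - 1*4 = c - 4 = -4 + c)
-13*W(-2, R(5, -4)) + u(V) = -13*(-4 + (2 + (-4)**2)) + (-20 + 4*6) = -13*(-4 + (2 + 16)) + (-20 + 24) = -13*(-4 + 18) + 4 = -13*14 + 4 = -182 + 4 = -178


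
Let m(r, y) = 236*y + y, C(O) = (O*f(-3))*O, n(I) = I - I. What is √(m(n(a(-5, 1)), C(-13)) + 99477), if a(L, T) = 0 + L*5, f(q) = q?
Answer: 3*I*√2298 ≈ 143.81*I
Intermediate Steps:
a(L, T) = 5*L (a(L, T) = 0 + 5*L = 5*L)
n(I) = 0
C(O) = -3*O² (C(O) = (O*(-3))*O = (-3*O)*O = -3*O²)
m(r, y) = 237*y
√(m(n(a(-5, 1)), C(-13)) + 99477) = √(237*(-3*(-13)²) + 99477) = √(237*(-3*169) + 99477) = √(237*(-507) + 99477) = √(-120159 + 99477) = √(-20682) = 3*I*√2298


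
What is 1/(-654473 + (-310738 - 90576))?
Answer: -1/1055787 ≈ -9.4716e-7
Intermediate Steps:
1/(-654473 + (-310738 - 90576)) = 1/(-654473 - 401314) = 1/(-1055787) = -1/1055787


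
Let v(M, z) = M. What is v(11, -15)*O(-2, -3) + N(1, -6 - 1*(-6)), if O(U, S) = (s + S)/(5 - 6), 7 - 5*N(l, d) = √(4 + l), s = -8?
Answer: 612/5 - √5/5 ≈ 121.95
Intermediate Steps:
N(l, d) = 7/5 - √(4 + l)/5
O(U, S) = 8 - S (O(U, S) = (-8 + S)/(5 - 6) = (-8 + S)/(-1) = (-8 + S)*(-1) = 8 - S)
v(11, -15)*O(-2, -3) + N(1, -6 - 1*(-6)) = 11*(8 - 1*(-3)) + (7/5 - √(4 + 1)/5) = 11*(8 + 3) + (7/5 - √5/5) = 11*11 + (7/5 - √5/5) = 121 + (7/5 - √5/5) = 612/5 - √5/5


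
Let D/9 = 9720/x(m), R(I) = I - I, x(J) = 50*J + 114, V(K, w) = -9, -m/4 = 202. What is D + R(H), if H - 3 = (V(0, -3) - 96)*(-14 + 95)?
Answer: -43740/20143 ≈ -2.1715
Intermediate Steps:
m = -808 (m = -4*202 = -808)
x(J) = 114 + 50*J
H = -8502 (H = 3 + (-9 - 96)*(-14 + 95) = 3 - 105*81 = 3 - 8505 = -8502)
R(I) = 0
D = -43740/20143 (D = 9*(9720/(114 + 50*(-808))) = 9*(9720/(114 - 40400)) = 9*(9720/(-40286)) = 9*(9720*(-1/40286)) = 9*(-4860/20143) = -43740/20143 ≈ -2.1715)
D + R(H) = -43740/20143 + 0 = -43740/20143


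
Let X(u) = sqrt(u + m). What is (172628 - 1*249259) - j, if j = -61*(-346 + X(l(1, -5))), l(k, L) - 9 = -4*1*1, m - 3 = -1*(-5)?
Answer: -97737 + 61*sqrt(13) ≈ -97517.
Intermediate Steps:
m = 8 (m = 3 - 1*(-5) = 3 + 5 = 8)
l(k, L) = 5 (l(k, L) = 9 - 4*1*1 = 9 - 4*1 = 9 - 4 = 5)
X(u) = sqrt(8 + u) (X(u) = sqrt(u + 8) = sqrt(8 + u))
j = 21106 - 61*sqrt(13) (j = -61*(-346 + sqrt(8 + 5)) = -61*(-346 + sqrt(13)) = 21106 - 61*sqrt(13) ≈ 20886.)
(172628 - 1*249259) - j = (172628 - 1*249259) - (21106 - 61*sqrt(13)) = (172628 - 249259) + (-21106 + 61*sqrt(13)) = -76631 + (-21106 + 61*sqrt(13)) = -97737 + 61*sqrt(13)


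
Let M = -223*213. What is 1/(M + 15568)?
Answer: -1/31931 ≈ -3.1318e-5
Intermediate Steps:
M = -47499
1/(M + 15568) = 1/(-47499 + 15568) = 1/(-31931) = -1/31931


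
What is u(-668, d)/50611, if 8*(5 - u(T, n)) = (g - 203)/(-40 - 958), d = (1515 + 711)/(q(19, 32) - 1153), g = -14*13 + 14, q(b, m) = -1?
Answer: 39549/404078224 ≈ 9.7875e-5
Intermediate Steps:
g = -168 (g = -182 + 14 = -168)
d = -1113/577 (d = (1515 + 711)/(-1 - 1153) = 2226/(-1154) = 2226*(-1/1154) = -1113/577 ≈ -1.9289)
u(T, n) = 39549/7984 (u(T, n) = 5 - (-168 - 203)/(8*(-40 - 958)) = 5 - (-371)/(8*(-998)) = 5 - (-371)*(-1)/(8*998) = 5 - ⅛*371/998 = 5 - 371/7984 = 39549/7984)
u(-668, d)/50611 = (39549/7984)/50611 = (39549/7984)*(1/50611) = 39549/404078224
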